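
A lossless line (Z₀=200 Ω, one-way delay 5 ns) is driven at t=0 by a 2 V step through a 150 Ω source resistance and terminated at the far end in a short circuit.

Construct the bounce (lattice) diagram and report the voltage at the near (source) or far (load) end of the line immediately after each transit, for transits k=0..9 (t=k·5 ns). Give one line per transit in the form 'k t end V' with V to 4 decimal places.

Γ_L=-1.000000, Γ_S=-0.142857; launch V₁=2·200/350=1.142857
k=0 src: V=1.1429
k=1 load: inc=1.142857, refl=1.142857·-1.000000=-1.1429; V=0.000000+1.142857+-1.142857=0.0000
k=2 src: inc=-1.142857, refl=-1.142857·-0.142857=0.1633; V=1.142857+-1.142857+0.163265=0.1633
k=3 load: inc=0.163265, refl=0.163265·-1.000000=-0.1633; V=0.000000+0.163265+-0.163265=0.0000
k=4 src: inc=-0.163265, refl=-0.163265·-0.142857=0.0233; V=0.163265+-0.163265+0.023324=0.0233
k=5 load: inc=0.023324, refl=0.023324·-1.000000=-0.0233; V=0.000000+0.023324+-0.023324=0.0000
k=6 src: inc=-0.023324, refl=-0.023324·-0.142857=0.0033; V=0.023324+-0.023324+0.003332=0.0033
k=7 load: inc=0.003332, refl=0.003332·-1.000000=-0.0033; V=0.000000+0.003332+-0.003332=0.0000
k=8 src: inc=-0.003332, refl=-0.003332·-0.142857=0.0005; V=0.003332+-0.003332+0.000476=0.0005
k=9 load: inc=0.000476, refl=0.000476·-1.000000=-0.0005; V=0.000000+0.000476+-0.000476=0.0000

0 0 source 1.1429
1 5 load 0.0000
2 10 source 0.1633
3 15 load 0.0000
4 20 source 0.0233
5 25 load 0.0000
6 30 source 0.0033
7 35 load 0.0000
8 40 source 0.0005
9 45 load 0.0000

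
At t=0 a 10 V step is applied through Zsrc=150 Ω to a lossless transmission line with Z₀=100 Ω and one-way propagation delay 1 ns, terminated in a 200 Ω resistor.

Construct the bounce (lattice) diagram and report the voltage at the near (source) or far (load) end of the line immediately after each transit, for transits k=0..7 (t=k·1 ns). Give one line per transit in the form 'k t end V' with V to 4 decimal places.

0 0 source 4.0000
1 1 load 5.3333
2 2 source 5.6000
3 3 load 5.6889
4 4 source 5.7067
5 5 load 5.7126
6 6 source 5.7138
7 7 load 5.7142

Γ_L=0.333333, Γ_S=0.200000; launch V₁=10·100/250=4.000000
k=0 src: V=4.0000
k=1 load: inc=4.000000, refl=4.000000·0.333333=1.3333; V=0.000000+4.000000+1.333333=5.3333
k=2 src: inc=1.333333, refl=1.333333·0.200000=0.2667; V=4.000000+1.333333+0.266667=5.6000
k=3 load: inc=0.266667, refl=0.266667·0.333333=0.0889; V=5.333333+0.266667+0.088889=5.6889
k=4 src: inc=0.088889, refl=0.088889·0.200000=0.0178; V=5.600000+0.088889+0.017778=5.7067
k=5 load: inc=0.017778, refl=0.017778·0.333333=0.0059; V=5.688889+0.017778+0.005926=5.7126
k=6 src: inc=0.005926, refl=0.005926·0.200000=0.0012; V=5.706667+0.005926+0.001185=5.7138
k=7 load: inc=0.001185, refl=0.001185·0.333333=0.0004; V=5.712593+0.001185+0.000395=5.7142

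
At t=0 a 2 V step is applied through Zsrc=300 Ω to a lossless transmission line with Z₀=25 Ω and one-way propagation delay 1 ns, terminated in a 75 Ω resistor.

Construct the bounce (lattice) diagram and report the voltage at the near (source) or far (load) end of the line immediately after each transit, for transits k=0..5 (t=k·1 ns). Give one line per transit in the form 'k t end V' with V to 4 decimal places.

0 0 source 0.1538
1 1 load 0.2308
2 2 source 0.2959
3 3 load 0.3284
4 4 source 0.3559
5 5 load 0.3697

Γ_L=0.500000, Γ_S=0.846154; launch V₁=2·25/325=0.153846
k=0 src: V=0.1538
k=1 load: inc=0.153846, refl=0.153846·0.500000=0.0769; V=0.000000+0.153846+0.076923=0.2308
k=2 src: inc=0.076923, refl=0.076923·0.846154=0.0651; V=0.153846+0.076923+0.065089=0.2959
k=3 load: inc=0.065089, refl=0.065089·0.500000=0.0325; V=0.230769+0.065089+0.032544=0.3284
k=4 src: inc=0.032544, refl=0.032544·0.846154=0.0275; V=0.295858+0.032544+0.027538=0.3559
k=5 load: inc=0.027538, refl=0.027538·0.500000=0.0138; V=0.328402+0.027538+0.013769=0.3697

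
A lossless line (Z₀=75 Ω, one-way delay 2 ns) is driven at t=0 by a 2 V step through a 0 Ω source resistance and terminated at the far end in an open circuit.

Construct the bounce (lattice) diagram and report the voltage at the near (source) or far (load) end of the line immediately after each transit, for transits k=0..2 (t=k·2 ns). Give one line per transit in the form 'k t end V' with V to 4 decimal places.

0 0 source 2.0000
1 2 load 4.0000
2 4 source 2.0000

Γ_L=1.000000, Γ_S=-1.000000; launch V₁=2·75/75=2.000000
k=0 src: V=2.0000
k=1 load: inc=2.000000, refl=2.000000·1.000000=2.0000; V=0.000000+2.000000+2.000000=4.0000
k=2 src: inc=2.000000, refl=2.000000·-1.000000=-2.0000; V=2.000000+2.000000+-2.000000=2.0000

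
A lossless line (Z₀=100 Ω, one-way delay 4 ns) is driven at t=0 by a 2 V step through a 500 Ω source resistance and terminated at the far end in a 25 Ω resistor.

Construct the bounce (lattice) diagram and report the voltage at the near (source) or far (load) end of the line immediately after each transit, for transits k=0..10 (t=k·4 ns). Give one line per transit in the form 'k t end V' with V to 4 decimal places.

Γ_L=-0.600000, Γ_S=0.666667; launch V₁=2·100/600=0.333333
k=0 src: V=0.3333
k=1 load: inc=0.333333, refl=0.333333·-0.600000=-0.2000; V=0.000000+0.333333+-0.200000=0.1333
k=2 src: inc=-0.200000, refl=-0.200000·0.666667=-0.1333; V=0.333333+-0.200000+-0.133333=0.0000
k=3 load: inc=-0.133333, refl=-0.133333·-0.600000=0.0800; V=0.133333+-0.133333+0.080000=0.0800
k=4 src: inc=0.080000, refl=0.080000·0.666667=0.0533; V=0.000000+0.080000+0.053333=0.1333
k=5 load: inc=0.053333, refl=0.053333·-0.600000=-0.0320; V=0.080000+0.053333+-0.032000=0.1013
k=6 src: inc=-0.032000, refl=-0.032000·0.666667=-0.0213; V=0.133333+-0.032000+-0.021333=0.0800
k=7 load: inc=-0.021333, refl=-0.021333·-0.600000=0.0128; V=0.101333+-0.021333+0.012800=0.0928
k=8 src: inc=0.012800, refl=0.012800·0.666667=0.0085; V=0.080000+0.012800+0.008533=0.1013
k=9 load: inc=0.008533, refl=0.008533·-0.600000=-0.0051; V=0.092800+0.008533+-0.005120=0.0962
k=10 src: inc=-0.005120, refl=-0.005120·0.666667=-0.0034; V=0.101333+-0.005120+-0.003413=0.0928

0 0 source 0.3333
1 4 load 0.1333
2 8 source 0.0000
3 12 load 0.0800
4 16 source 0.1333
5 20 load 0.1013
6 24 source 0.0800
7 28 load 0.0928
8 32 source 0.1013
9 36 load 0.0962
10 40 source 0.0928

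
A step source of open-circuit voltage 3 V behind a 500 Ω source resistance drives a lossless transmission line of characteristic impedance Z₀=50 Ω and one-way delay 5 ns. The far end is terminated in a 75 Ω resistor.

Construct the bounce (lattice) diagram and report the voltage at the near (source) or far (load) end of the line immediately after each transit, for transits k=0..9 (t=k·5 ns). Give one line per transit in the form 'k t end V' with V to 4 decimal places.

Γ_L=0.200000, Γ_S=0.818182; launch V₁=3·50/550=0.272727
k=0 src: V=0.2727
k=1 load: inc=0.272727, refl=0.272727·0.200000=0.0545; V=0.000000+0.272727+0.054545=0.3273
k=2 src: inc=0.054545, refl=0.054545·0.818182=0.0446; V=0.272727+0.054545+0.044628=0.3719
k=3 load: inc=0.044628, refl=0.044628·0.200000=0.0089; V=0.327273+0.044628+0.008926=0.3808
k=4 src: inc=0.008926, refl=0.008926·0.818182=0.0073; V=0.371901+0.008926+0.007303=0.3881
k=5 load: inc=0.007303, refl=0.007303·0.200000=0.0015; V=0.380826+0.007303+0.001461=0.3896
k=6 src: inc=0.001461, refl=0.001461·0.818182=0.0012; V=0.388129+0.001461+0.001195=0.3908
k=7 load: inc=0.001195, refl=0.001195·0.200000=0.0002; V=0.389590+0.001195+0.000239=0.3910
k=8 src: inc=0.000239, refl=0.000239·0.818182=0.0002; V=0.390785+0.000239+0.000196=0.3912
k=9 load: inc=0.000196, refl=0.000196·0.200000=0.0000; V=0.391024+0.000196+0.000039=0.3913

0 0 source 0.2727
1 5 load 0.3273
2 10 source 0.3719
3 15 load 0.3808
4 20 source 0.3881
5 25 load 0.3896
6 30 source 0.3908
7 35 load 0.3910
8 40 source 0.3912
9 45 load 0.3913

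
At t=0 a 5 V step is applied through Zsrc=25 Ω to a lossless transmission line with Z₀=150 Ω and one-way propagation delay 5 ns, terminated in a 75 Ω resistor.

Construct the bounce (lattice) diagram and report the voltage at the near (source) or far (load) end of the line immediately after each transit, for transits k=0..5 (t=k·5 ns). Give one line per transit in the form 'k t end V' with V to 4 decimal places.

0 0 source 4.2857
1 5 load 2.8571
2 10 source 3.8776
3 15 load 3.5374
4 20 source 3.7804
5 25 load 3.6994

Γ_L=-0.333333, Γ_S=-0.714286; launch V₁=5·150/175=4.285714
k=0 src: V=4.2857
k=1 load: inc=4.285714, refl=4.285714·-0.333333=-1.4286; V=0.000000+4.285714+-1.428571=2.8571
k=2 src: inc=-1.428571, refl=-1.428571·-0.714286=1.0204; V=4.285714+-1.428571+1.020408=3.8776
k=3 load: inc=1.020408, refl=1.020408·-0.333333=-0.3401; V=2.857143+1.020408+-0.340136=3.5374
k=4 src: inc=-0.340136, refl=-0.340136·-0.714286=0.2430; V=3.877551+-0.340136+0.242954=3.7804
k=5 load: inc=0.242954, refl=0.242954·-0.333333=-0.0810; V=3.537415+0.242954+-0.080985=3.6994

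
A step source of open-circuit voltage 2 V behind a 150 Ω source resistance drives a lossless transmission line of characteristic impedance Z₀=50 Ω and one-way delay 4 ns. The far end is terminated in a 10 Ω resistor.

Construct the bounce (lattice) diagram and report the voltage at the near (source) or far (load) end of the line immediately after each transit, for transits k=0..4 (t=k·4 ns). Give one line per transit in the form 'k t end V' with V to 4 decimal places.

0 0 source 0.5000
1 4 load 0.1667
2 8 source 0.0000
3 12 load 0.1111
4 16 source 0.1667

Γ_L=-0.666667, Γ_S=0.500000; launch V₁=2·50/200=0.500000
k=0 src: V=0.5000
k=1 load: inc=0.500000, refl=0.500000·-0.666667=-0.3333; V=0.000000+0.500000+-0.333333=0.1667
k=2 src: inc=-0.333333, refl=-0.333333·0.500000=-0.1667; V=0.500000+-0.333333+-0.166667=0.0000
k=3 load: inc=-0.166667, refl=-0.166667·-0.666667=0.1111; V=0.166667+-0.166667+0.111111=0.1111
k=4 src: inc=0.111111, refl=0.111111·0.500000=0.0556; V=0.000000+0.111111+0.055556=0.1667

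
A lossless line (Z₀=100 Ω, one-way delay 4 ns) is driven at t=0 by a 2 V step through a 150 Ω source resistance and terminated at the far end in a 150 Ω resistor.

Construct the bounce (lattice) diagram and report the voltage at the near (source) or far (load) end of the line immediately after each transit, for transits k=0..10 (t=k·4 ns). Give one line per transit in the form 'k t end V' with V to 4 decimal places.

0 0 source 0.8000
1 4 load 0.9600
2 8 source 0.9920
3 12 load 0.9984
4 16 source 0.9997
5 20 load 0.9999
6 24 source 1.0000
7 28 load 1.0000
8 32 source 1.0000
9 36 load 1.0000
10 40 source 1.0000

Γ_L=0.200000, Γ_S=0.200000; launch V₁=2·100/250=0.800000
k=0 src: V=0.8000
k=1 load: inc=0.800000, refl=0.800000·0.200000=0.1600; V=0.000000+0.800000+0.160000=0.9600
k=2 src: inc=0.160000, refl=0.160000·0.200000=0.0320; V=0.800000+0.160000+0.032000=0.9920
k=3 load: inc=0.032000, refl=0.032000·0.200000=0.0064; V=0.960000+0.032000+0.006400=0.9984
k=4 src: inc=0.006400, refl=0.006400·0.200000=0.0013; V=0.992000+0.006400+0.001280=0.9997
k=5 load: inc=0.001280, refl=0.001280·0.200000=0.0003; V=0.998400+0.001280+0.000256=0.9999
k=6 src: inc=0.000256, refl=0.000256·0.200000=0.0001; V=0.999680+0.000256+0.000051=1.0000
k=7 load: inc=0.000051, refl=0.000051·0.200000=0.0000; V=0.999936+0.000051+0.000010=1.0000
k=8 src: inc=0.000010, refl=0.000010·0.200000=0.0000; V=0.999987+0.000010+0.000002=1.0000
k=9 load: inc=0.000002, refl=0.000002·0.200000=0.0000; V=0.999997+0.000002+0.000000=1.0000
k=10 src: inc=0.000000, refl=0.000000·0.200000=0.0000; V=0.999999+0.000000+0.000000=1.0000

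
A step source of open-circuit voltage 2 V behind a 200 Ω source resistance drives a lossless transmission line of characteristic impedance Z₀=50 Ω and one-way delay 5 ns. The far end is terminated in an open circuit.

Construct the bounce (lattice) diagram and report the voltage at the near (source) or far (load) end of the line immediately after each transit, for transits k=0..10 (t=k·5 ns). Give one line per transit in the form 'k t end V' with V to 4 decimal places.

Γ_L=1.000000, Γ_S=0.600000; launch V₁=2·50/250=0.400000
k=0 src: V=0.4000
k=1 load: inc=0.400000, refl=0.400000·1.000000=0.4000; V=0.000000+0.400000+0.400000=0.8000
k=2 src: inc=0.400000, refl=0.400000·0.600000=0.2400; V=0.400000+0.400000+0.240000=1.0400
k=3 load: inc=0.240000, refl=0.240000·1.000000=0.2400; V=0.800000+0.240000+0.240000=1.2800
k=4 src: inc=0.240000, refl=0.240000·0.600000=0.1440; V=1.040000+0.240000+0.144000=1.4240
k=5 load: inc=0.144000, refl=0.144000·1.000000=0.1440; V=1.280000+0.144000+0.144000=1.5680
k=6 src: inc=0.144000, refl=0.144000·0.600000=0.0864; V=1.424000+0.144000+0.086400=1.6544
k=7 load: inc=0.086400, refl=0.086400·1.000000=0.0864; V=1.568000+0.086400+0.086400=1.7408
k=8 src: inc=0.086400, refl=0.086400·0.600000=0.0518; V=1.654400+0.086400+0.051840=1.7926
k=9 load: inc=0.051840, refl=0.051840·1.000000=0.0518; V=1.740800+0.051840+0.051840=1.8445
k=10 src: inc=0.051840, refl=0.051840·0.600000=0.0311; V=1.792640+0.051840+0.031104=1.8756

0 0 source 0.4000
1 5 load 0.8000
2 10 source 1.0400
3 15 load 1.2800
4 20 source 1.4240
5 25 load 1.5680
6 30 source 1.6544
7 35 load 1.7408
8 40 source 1.7926
9 45 load 1.8445
10 50 source 1.8756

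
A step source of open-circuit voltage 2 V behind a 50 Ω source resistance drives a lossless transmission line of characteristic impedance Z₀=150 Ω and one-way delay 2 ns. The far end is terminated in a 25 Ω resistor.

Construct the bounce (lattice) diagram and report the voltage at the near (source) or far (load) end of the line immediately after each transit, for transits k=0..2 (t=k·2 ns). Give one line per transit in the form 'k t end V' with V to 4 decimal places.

Γ_L=-0.714286, Γ_S=-0.500000; launch V₁=2·150/200=1.500000
k=0 src: V=1.5000
k=1 load: inc=1.500000, refl=1.500000·-0.714286=-1.0714; V=0.000000+1.500000+-1.071429=0.4286
k=2 src: inc=-1.071429, refl=-1.071429·-0.500000=0.5357; V=1.500000+-1.071429+0.535714=0.9643

0 0 source 1.5000
1 2 load 0.4286
2 4 source 0.9643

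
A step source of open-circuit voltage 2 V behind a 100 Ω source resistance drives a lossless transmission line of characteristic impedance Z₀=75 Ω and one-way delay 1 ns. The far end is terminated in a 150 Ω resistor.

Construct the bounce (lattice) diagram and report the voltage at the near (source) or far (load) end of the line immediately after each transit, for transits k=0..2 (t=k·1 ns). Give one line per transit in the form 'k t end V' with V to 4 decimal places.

0 0 source 0.8571
1 1 load 1.1429
2 2 source 1.1837

Γ_L=0.333333, Γ_S=0.142857; launch V₁=2·75/175=0.857143
k=0 src: V=0.8571
k=1 load: inc=0.857143, refl=0.857143·0.333333=0.2857; V=0.000000+0.857143+0.285714=1.1429
k=2 src: inc=0.285714, refl=0.285714·0.142857=0.0408; V=0.857143+0.285714+0.040816=1.1837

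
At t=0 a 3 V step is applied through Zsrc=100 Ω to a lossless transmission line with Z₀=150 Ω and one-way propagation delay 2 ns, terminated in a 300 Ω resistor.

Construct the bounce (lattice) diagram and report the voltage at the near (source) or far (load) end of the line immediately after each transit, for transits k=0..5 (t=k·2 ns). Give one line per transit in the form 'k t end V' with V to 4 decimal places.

Γ_L=0.333333, Γ_S=-0.200000; launch V₁=3·150/250=1.800000
k=0 src: V=1.8000
k=1 load: inc=1.800000, refl=1.800000·0.333333=0.6000; V=0.000000+1.800000+0.600000=2.4000
k=2 src: inc=0.600000, refl=0.600000·-0.200000=-0.1200; V=1.800000+0.600000+-0.120000=2.2800
k=3 load: inc=-0.120000, refl=-0.120000·0.333333=-0.0400; V=2.400000+-0.120000+-0.040000=2.2400
k=4 src: inc=-0.040000, refl=-0.040000·-0.200000=0.0080; V=2.280000+-0.040000+0.008000=2.2480
k=5 load: inc=0.008000, refl=0.008000·0.333333=0.0027; V=2.240000+0.008000+0.002667=2.2507

0 0 source 1.8000
1 2 load 2.4000
2 4 source 2.2800
3 6 load 2.2400
4 8 source 2.2480
5 10 load 2.2507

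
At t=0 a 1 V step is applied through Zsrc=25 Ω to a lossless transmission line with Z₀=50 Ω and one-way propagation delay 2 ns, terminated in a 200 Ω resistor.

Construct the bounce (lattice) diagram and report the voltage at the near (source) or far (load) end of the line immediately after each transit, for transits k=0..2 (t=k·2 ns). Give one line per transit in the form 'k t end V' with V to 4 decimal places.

0 0 source 0.6667
1 2 load 1.0667
2 4 source 0.9333

Γ_L=0.600000, Γ_S=-0.333333; launch V₁=1·50/75=0.666667
k=0 src: V=0.6667
k=1 load: inc=0.666667, refl=0.666667·0.600000=0.4000; V=0.000000+0.666667+0.400000=1.0667
k=2 src: inc=0.400000, refl=0.400000·-0.333333=-0.1333; V=0.666667+0.400000+-0.133333=0.9333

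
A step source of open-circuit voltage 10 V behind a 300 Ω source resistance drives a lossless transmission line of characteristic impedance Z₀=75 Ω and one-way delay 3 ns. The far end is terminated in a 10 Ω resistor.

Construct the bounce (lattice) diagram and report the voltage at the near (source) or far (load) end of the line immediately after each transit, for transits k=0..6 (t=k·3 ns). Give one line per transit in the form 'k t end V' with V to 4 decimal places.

Γ_L=-0.764706, Γ_S=0.600000; launch V₁=10·75/375=2.000000
k=0 src: V=2.0000
k=1 load: inc=2.000000, refl=2.000000·-0.764706=-1.5294; V=0.000000+2.000000+-1.529412=0.4706
k=2 src: inc=-1.529412, refl=-1.529412·0.600000=-0.9176; V=2.000000+-1.529412+-0.917647=-0.4471
k=3 load: inc=-0.917647, refl=-0.917647·-0.764706=0.7017; V=0.470588+-0.917647+0.701730=0.2547
k=4 src: inc=0.701730, refl=0.701730·0.600000=0.4210; V=-0.447059+0.701730+0.421038=0.6757
k=5 load: inc=0.421038, refl=0.421038·-0.764706=-0.3220; V=0.254671+0.421038+-0.321970=0.3537
k=6 src: inc=-0.321970, refl=-0.321970·0.600000=-0.1932; V=0.675709+-0.321970+-0.193182=0.1606

0 0 source 2.0000
1 3 load 0.4706
2 6 source -0.4471
3 9 load 0.2547
4 12 source 0.6757
5 15 load 0.3537
6 18 source 0.1606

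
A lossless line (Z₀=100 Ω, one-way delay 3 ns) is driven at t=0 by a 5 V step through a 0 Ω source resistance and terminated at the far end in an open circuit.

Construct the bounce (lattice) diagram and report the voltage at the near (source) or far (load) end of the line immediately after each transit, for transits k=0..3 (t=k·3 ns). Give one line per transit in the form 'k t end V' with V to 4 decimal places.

0 0 source 5.0000
1 3 load 10.0000
2 6 source 5.0000
3 9 load 0.0000

Γ_L=1.000000, Γ_S=-1.000000; launch V₁=5·100/100=5.000000
k=0 src: V=5.0000
k=1 load: inc=5.000000, refl=5.000000·1.000000=5.0000; V=0.000000+5.000000+5.000000=10.0000
k=2 src: inc=5.000000, refl=5.000000·-1.000000=-5.0000; V=5.000000+5.000000+-5.000000=5.0000
k=3 load: inc=-5.000000, refl=-5.000000·1.000000=-5.0000; V=10.000000+-5.000000+-5.000000=0.0000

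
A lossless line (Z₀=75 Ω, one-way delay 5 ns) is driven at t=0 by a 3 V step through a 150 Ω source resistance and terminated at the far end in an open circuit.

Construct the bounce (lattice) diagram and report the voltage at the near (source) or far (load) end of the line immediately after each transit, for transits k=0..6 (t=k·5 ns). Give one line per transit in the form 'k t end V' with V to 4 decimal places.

Γ_L=1.000000, Γ_S=0.333333; launch V₁=3·75/225=1.000000
k=0 src: V=1.0000
k=1 load: inc=1.000000, refl=1.000000·1.000000=1.0000; V=0.000000+1.000000+1.000000=2.0000
k=2 src: inc=1.000000, refl=1.000000·0.333333=0.3333; V=1.000000+1.000000+0.333333=2.3333
k=3 load: inc=0.333333, refl=0.333333·1.000000=0.3333; V=2.000000+0.333333+0.333333=2.6667
k=4 src: inc=0.333333, refl=0.333333·0.333333=0.1111; V=2.333333+0.333333+0.111111=2.7778
k=5 load: inc=0.111111, refl=0.111111·1.000000=0.1111; V=2.666667+0.111111+0.111111=2.8889
k=6 src: inc=0.111111, refl=0.111111·0.333333=0.0370; V=2.777778+0.111111+0.037037=2.9259

0 0 source 1.0000
1 5 load 2.0000
2 10 source 2.3333
3 15 load 2.6667
4 20 source 2.7778
5 25 load 2.8889
6 30 source 2.9259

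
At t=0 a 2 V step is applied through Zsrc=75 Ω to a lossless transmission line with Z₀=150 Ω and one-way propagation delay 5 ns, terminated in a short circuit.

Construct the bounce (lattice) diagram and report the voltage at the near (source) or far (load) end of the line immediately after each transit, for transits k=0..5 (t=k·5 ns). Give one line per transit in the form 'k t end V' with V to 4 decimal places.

0 0 source 1.3333
1 5 load 0.0000
2 10 source 0.4444
3 15 load 0.0000
4 20 source 0.1481
5 25 load 0.0000

Γ_L=-1.000000, Γ_S=-0.333333; launch V₁=2·150/225=1.333333
k=0 src: V=1.3333
k=1 load: inc=1.333333, refl=1.333333·-1.000000=-1.3333; V=0.000000+1.333333+-1.333333=0.0000
k=2 src: inc=-1.333333, refl=-1.333333·-0.333333=0.4444; V=1.333333+-1.333333+0.444444=0.4444
k=3 load: inc=0.444444, refl=0.444444·-1.000000=-0.4444; V=0.000000+0.444444+-0.444444=0.0000
k=4 src: inc=-0.444444, refl=-0.444444·-0.333333=0.1481; V=0.444444+-0.444444+0.148148=0.1481
k=5 load: inc=0.148148, refl=0.148148·-1.000000=-0.1481; V=0.000000+0.148148+-0.148148=0.0000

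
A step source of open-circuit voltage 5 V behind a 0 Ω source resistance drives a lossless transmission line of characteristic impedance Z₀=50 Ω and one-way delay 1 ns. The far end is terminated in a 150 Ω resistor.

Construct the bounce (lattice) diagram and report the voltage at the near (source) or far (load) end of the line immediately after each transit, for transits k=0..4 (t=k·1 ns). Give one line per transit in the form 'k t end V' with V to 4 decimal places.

0 0 source 5.0000
1 1 load 7.5000
2 2 source 5.0000
3 3 load 3.7500
4 4 source 5.0000

Γ_L=0.500000, Γ_S=-1.000000; launch V₁=5·50/50=5.000000
k=0 src: V=5.0000
k=1 load: inc=5.000000, refl=5.000000·0.500000=2.5000; V=0.000000+5.000000+2.500000=7.5000
k=2 src: inc=2.500000, refl=2.500000·-1.000000=-2.5000; V=5.000000+2.500000+-2.500000=5.0000
k=3 load: inc=-2.500000, refl=-2.500000·0.500000=-1.2500; V=7.500000+-2.500000+-1.250000=3.7500
k=4 src: inc=-1.250000, refl=-1.250000·-1.000000=1.2500; V=5.000000+-1.250000+1.250000=5.0000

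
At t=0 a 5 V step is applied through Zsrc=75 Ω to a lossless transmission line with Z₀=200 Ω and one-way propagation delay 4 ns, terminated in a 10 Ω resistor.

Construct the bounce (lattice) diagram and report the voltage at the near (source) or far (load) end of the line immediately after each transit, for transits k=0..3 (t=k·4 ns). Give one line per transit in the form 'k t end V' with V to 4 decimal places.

Γ_L=-0.904762, Γ_S=-0.454545; launch V₁=5·200/275=3.636364
k=0 src: V=3.6364
k=1 load: inc=3.636364, refl=3.636364·-0.904762=-3.2900; V=0.000000+3.636364+-3.290043=0.3463
k=2 src: inc=-3.290043, refl=-3.290043·-0.454545=1.4955; V=3.636364+-3.290043+1.495474=1.8418
k=3 load: inc=1.495474, refl=1.495474·-0.904762=-1.3530; V=0.346320+1.495474+-1.353048=0.4887

0 0 source 3.6364
1 4 load 0.3463
2 8 source 1.8418
3 12 load 0.4887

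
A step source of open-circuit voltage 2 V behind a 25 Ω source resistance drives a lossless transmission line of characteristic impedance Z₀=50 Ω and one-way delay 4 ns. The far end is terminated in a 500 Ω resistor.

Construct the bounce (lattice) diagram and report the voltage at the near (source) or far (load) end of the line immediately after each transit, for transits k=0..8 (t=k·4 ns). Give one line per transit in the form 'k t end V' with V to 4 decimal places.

0 0 source 1.3333
1 4 load 2.4242
2 8 source 2.0606
3 12 load 1.7631
4 16 source 1.8623
5 20 load 1.9434
6 24 source 1.9164
7 28 load 1.8942
8 32 source 1.9016

Γ_L=0.818182, Γ_S=-0.333333; launch V₁=2·50/75=1.333333
k=0 src: V=1.3333
k=1 load: inc=1.333333, refl=1.333333·0.818182=1.0909; V=0.000000+1.333333+1.090909=2.4242
k=2 src: inc=1.090909, refl=1.090909·-0.333333=-0.3636; V=1.333333+1.090909+-0.363636=2.0606
k=3 load: inc=-0.363636, refl=-0.363636·0.818182=-0.2975; V=2.424242+-0.363636+-0.297521=1.7631
k=4 src: inc=-0.297521, refl=-0.297521·-0.333333=0.0992; V=2.060606+-0.297521+0.099174=1.8623
k=5 load: inc=0.099174, refl=0.099174·0.818182=0.0811; V=1.763085+0.099174+0.081142=1.9434
k=6 src: inc=0.081142, refl=0.081142·-0.333333=-0.0270; V=1.862259+0.081142+-0.027047=1.9164
k=7 load: inc=-0.027047, refl=-0.027047·0.818182=-0.0221; V=1.943401+-0.027047+-0.022130=1.8942
k=8 src: inc=-0.022130, refl=-0.022130·-0.333333=0.0074; V=1.916354+-0.022130+0.007377=1.9016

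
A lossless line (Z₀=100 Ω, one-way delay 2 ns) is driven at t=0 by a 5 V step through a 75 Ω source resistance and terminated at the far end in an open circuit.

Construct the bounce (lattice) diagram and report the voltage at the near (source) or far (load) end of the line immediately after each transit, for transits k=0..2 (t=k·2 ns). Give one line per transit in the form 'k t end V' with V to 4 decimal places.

0 0 source 2.8571
1 2 load 5.7143
2 4 source 5.3061

Γ_L=1.000000, Γ_S=-0.142857; launch V₁=5·100/175=2.857143
k=0 src: V=2.8571
k=1 load: inc=2.857143, refl=2.857143·1.000000=2.8571; V=0.000000+2.857143+2.857143=5.7143
k=2 src: inc=2.857143, refl=2.857143·-0.142857=-0.4082; V=2.857143+2.857143+-0.408163=5.3061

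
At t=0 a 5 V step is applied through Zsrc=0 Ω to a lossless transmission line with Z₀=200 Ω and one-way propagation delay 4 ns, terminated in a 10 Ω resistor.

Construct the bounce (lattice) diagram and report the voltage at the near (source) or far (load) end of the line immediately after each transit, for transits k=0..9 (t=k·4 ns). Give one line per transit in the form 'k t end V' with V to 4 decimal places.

0 0 source 5.0000
1 4 load 0.4762
2 8 source 5.0000
3 12 load 0.9070
4 16 source 5.0000
5 20 load 1.2968
6 24 source 5.0000
7 28 load 1.6495
8 32 source 5.0000
9 36 load 1.9686

Γ_L=-0.904762, Γ_S=-1.000000; launch V₁=5·200/200=5.000000
k=0 src: V=5.0000
k=1 load: inc=5.000000, refl=5.000000·-0.904762=-4.5238; V=0.000000+5.000000+-4.523810=0.4762
k=2 src: inc=-4.523810, refl=-4.523810·-1.000000=4.5238; V=5.000000+-4.523810+4.523810=5.0000
k=3 load: inc=4.523810, refl=4.523810·-0.904762=-4.0930; V=0.476190+4.523810+-4.092971=0.9070
k=4 src: inc=-4.092971, refl=-4.092971·-1.000000=4.0930; V=5.000000+-4.092971+4.092971=5.0000
k=5 load: inc=4.092971, refl=4.092971·-0.904762=-3.7032; V=0.907029+4.092971+-3.703164=1.2968
k=6 src: inc=-3.703164, refl=-3.703164·-1.000000=3.7032; V=5.000000+-3.703164+3.703164=5.0000
k=7 load: inc=3.703164, refl=3.703164·-0.904762=-3.3505; V=1.296836+3.703164+-3.350482=1.6495
k=8 src: inc=-3.350482, refl=-3.350482·-1.000000=3.3505; V=5.000000+-3.350482+3.350482=5.0000
k=9 load: inc=3.350482, refl=3.350482·-0.904762=-3.0314; V=1.649518+3.350482+-3.031388=1.9686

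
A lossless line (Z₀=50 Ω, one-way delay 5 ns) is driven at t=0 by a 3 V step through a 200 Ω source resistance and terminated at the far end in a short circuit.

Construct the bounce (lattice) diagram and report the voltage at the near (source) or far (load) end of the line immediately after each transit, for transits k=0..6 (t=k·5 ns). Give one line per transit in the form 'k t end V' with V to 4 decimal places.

Γ_L=-1.000000, Γ_S=0.600000; launch V₁=3·50/250=0.600000
k=0 src: V=0.6000
k=1 load: inc=0.600000, refl=0.600000·-1.000000=-0.6000; V=0.000000+0.600000+-0.600000=0.0000
k=2 src: inc=-0.600000, refl=-0.600000·0.600000=-0.3600; V=0.600000+-0.600000+-0.360000=-0.3600
k=3 load: inc=-0.360000, refl=-0.360000·-1.000000=0.3600; V=0.000000+-0.360000+0.360000=0.0000
k=4 src: inc=0.360000, refl=0.360000·0.600000=0.2160; V=-0.360000+0.360000+0.216000=0.2160
k=5 load: inc=0.216000, refl=0.216000·-1.000000=-0.2160; V=0.000000+0.216000+-0.216000=0.0000
k=6 src: inc=-0.216000, refl=-0.216000·0.600000=-0.1296; V=0.216000+-0.216000+-0.129600=-0.1296

0 0 source 0.6000
1 5 load 0.0000
2 10 source -0.3600
3 15 load 0.0000
4 20 source 0.2160
5 25 load 0.0000
6 30 source -0.1296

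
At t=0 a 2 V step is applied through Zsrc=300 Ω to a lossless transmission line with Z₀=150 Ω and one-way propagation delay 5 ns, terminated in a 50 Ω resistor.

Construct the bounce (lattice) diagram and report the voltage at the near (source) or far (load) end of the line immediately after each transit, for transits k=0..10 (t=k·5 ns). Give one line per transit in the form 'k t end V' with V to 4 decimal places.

Γ_L=-0.500000, Γ_S=0.333333; launch V₁=2·150/450=0.666667
k=0 src: V=0.6667
k=1 load: inc=0.666667, refl=0.666667·-0.500000=-0.3333; V=0.000000+0.666667+-0.333333=0.3333
k=2 src: inc=-0.333333, refl=-0.333333·0.333333=-0.1111; V=0.666667+-0.333333+-0.111111=0.2222
k=3 load: inc=-0.111111, refl=-0.111111·-0.500000=0.0556; V=0.333333+-0.111111+0.055556=0.2778
k=4 src: inc=0.055556, refl=0.055556·0.333333=0.0185; V=0.222222+0.055556+0.018519=0.2963
k=5 load: inc=0.018519, refl=0.018519·-0.500000=-0.0093; V=0.277778+0.018519+-0.009259=0.2870
k=6 src: inc=-0.009259, refl=-0.009259·0.333333=-0.0031; V=0.296296+-0.009259+-0.003086=0.2840
k=7 load: inc=-0.003086, refl=-0.003086·-0.500000=0.0015; V=0.287037+-0.003086+0.001543=0.2855
k=8 src: inc=0.001543, refl=0.001543·0.333333=0.0005; V=0.283951+0.001543+0.000514=0.2860
k=9 load: inc=0.000514, refl=0.000514·-0.500000=-0.0003; V=0.285494+0.000514+-0.000257=0.2858
k=10 src: inc=-0.000257, refl=-0.000257·0.333333=-0.0001; V=0.286008+-0.000257+-0.000086=0.2857

0 0 source 0.6667
1 5 load 0.3333
2 10 source 0.2222
3 15 load 0.2778
4 20 source 0.2963
5 25 load 0.2870
6 30 source 0.2840
7 35 load 0.2855
8 40 source 0.2860
9 45 load 0.2858
10 50 source 0.2857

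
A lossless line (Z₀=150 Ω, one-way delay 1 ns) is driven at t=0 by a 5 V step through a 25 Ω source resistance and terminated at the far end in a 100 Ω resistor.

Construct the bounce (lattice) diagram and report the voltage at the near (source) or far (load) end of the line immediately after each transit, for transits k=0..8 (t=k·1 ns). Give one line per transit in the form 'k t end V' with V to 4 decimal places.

0 0 source 4.2857
1 1 load 3.4286
2 2 source 4.0408
3 3 load 3.9184
4 4 source 4.0058
5 5 load 3.9883
6 6 source 4.0008
7 7 load 3.9983
8 8 source 4.0001

Γ_L=-0.200000, Γ_S=-0.714286; launch V₁=5·150/175=4.285714
k=0 src: V=4.2857
k=1 load: inc=4.285714, refl=4.285714·-0.200000=-0.8571; V=0.000000+4.285714+-0.857143=3.4286
k=2 src: inc=-0.857143, refl=-0.857143·-0.714286=0.6122; V=4.285714+-0.857143+0.612245=4.0408
k=3 load: inc=0.612245, refl=0.612245·-0.200000=-0.1224; V=3.428571+0.612245+-0.122449=3.9184
k=4 src: inc=-0.122449, refl=-0.122449·-0.714286=0.0875; V=4.040816+-0.122449+0.087464=4.0058
k=5 load: inc=0.087464, refl=0.087464·-0.200000=-0.0175; V=3.918367+0.087464+-0.017493=3.9883
k=6 src: inc=-0.017493, refl=-0.017493·-0.714286=0.0125; V=4.005831+-0.017493+0.012495=4.0008
k=7 load: inc=0.012495, refl=0.012495·-0.200000=-0.0025; V=3.988338+0.012495+-0.002499=3.9983
k=8 src: inc=-0.002499, refl=-0.002499·-0.714286=0.0018; V=4.000833+-0.002499+0.001785=4.0001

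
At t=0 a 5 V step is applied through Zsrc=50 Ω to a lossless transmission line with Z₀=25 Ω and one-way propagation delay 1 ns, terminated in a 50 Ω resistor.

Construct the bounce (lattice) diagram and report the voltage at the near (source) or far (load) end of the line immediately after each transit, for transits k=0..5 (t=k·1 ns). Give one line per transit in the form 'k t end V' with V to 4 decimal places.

0 0 source 1.6667
1 1 load 2.2222
2 2 source 2.4074
3 3 load 2.4691
4 4 source 2.4897
5 5 load 2.4966

Γ_L=0.333333, Γ_S=0.333333; launch V₁=5·25/75=1.666667
k=0 src: V=1.6667
k=1 load: inc=1.666667, refl=1.666667·0.333333=0.5556; V=0.000000+1.666667+0.555556=2.2222
k=2 src: inc=0.555556, refl=0.555556·0.333333=0.1852; V=1.666667+0.555556+0.185185=2.4074
k=3 load: inc=0.185185, refl=0.185185·0.333333=0.0617; V=2.222222+0.185185+0.061728=2.4691
k=4 src: inc=0.061728, refl=0.061728·0.333333=0.0206; V=2.407407+0.061728+0.020576=2.4897
k=5 load: inc=0.020576, refl=0.020576·0.333333=0.0069; V=2.469136+0.020576+0.006859=2.4966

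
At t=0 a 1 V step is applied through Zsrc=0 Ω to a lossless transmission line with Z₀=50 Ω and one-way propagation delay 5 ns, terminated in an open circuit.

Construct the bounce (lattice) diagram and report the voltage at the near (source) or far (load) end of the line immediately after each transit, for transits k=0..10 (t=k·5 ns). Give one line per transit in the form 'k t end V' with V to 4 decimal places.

Γ_L=1.000000, Γ_S=-1.000000; launch V₁=1·50/50=1.000000
k=0 src: V=1.0000
k=1 load: inc=1.000000, refl=1.000000·1.000000=1.0000; V=0.000000+1.000000+1.000000=2.0000
k=2 src: inc=1.000000, refl=1.000000·-1.000000=-1.0000; V=1.000000+1.000000+-1.000000=1.0000
k=3 load: inc=-1.000000, refl=-1.000000·1.000000=-1.0000; V=2.000000+-1.000000+-1.000000=0.0000
k=4 src: inc=-1.000000, refl=-1.000000·-1.000000=1.0000; V=1.000000+-1.000000+1.000000=1.0000
k=5 load: inc=1.000000, refl=1.000000·1.000000=1.0000; V=0.000000+1.000000+1.000000=2.0000
k=6 src: inc=1.000000, refl=1.000000·-1.000000=-1.0000; V=1.000000+1.000000+-1.000000=1.0000
k=7 load: inc=-1.000000, refl=-1.000000·1.000000=-1.0000; V=2.000000+-1.000000+-1.000000=0.0000
k=8 src: inc=-1.000000, refl=-1.000000·-1.000000=1.0000; V=1.000000+-1.000000+1.000000=1.0000
k=9 load: inc=1.000000, refl=1.000000·1.000000=1.0000; V=0.000000+1.000000+1.000000=2.0000
k=10 src: inc=1.000000, refl=1.000000·-1.000000=-1.0000; V=1.000000+1.000000+-1.000000=1.0000

0 0 source 1.0000
1 5 load 2.0000
2 10 source 1.0000
3 15 load 0.0000
4 20 source 1.0000
5 25 load 2.0000
6 30 source 1.0000
7 35 load 0.0000
8 40 source 1.0000
9 45 load 2.0000
10 50 source 1.0000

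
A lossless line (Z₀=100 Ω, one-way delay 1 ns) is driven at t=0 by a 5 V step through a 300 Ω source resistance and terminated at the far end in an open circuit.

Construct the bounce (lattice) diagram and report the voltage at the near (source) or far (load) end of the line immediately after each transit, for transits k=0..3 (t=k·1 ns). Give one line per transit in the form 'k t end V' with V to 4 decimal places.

0 0 source 1.2500
1 1 load 2.5000
2 2 source 3.1250
3 3 load 3.7500

Γ_L=1.000000, Γ_S=0.500000; launch V₁=5·100/400=1.250000
k=0 src: V=1.2500
k=1 load: inc=1.250000, refl=1.250000·1.000000=1.2500; V=0.000000+1.250000+1.250000=2.5000
k=2 src: inc=1.250000, refl=1.250000·0.500000=0.6250; V=1.250000+1.250000+0.625000=3.1250
k=3 load: inc=0.625000, refl=0.625000·1.000000=0.6250; V=2.500000+0.625000+0.625000=3.7500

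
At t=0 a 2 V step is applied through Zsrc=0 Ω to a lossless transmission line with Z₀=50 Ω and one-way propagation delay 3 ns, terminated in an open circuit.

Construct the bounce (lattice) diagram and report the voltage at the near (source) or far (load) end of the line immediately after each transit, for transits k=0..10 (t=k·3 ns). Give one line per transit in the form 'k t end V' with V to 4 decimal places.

Γ_L=1.000000, Γ_S=-1.000000; launch V₁=2·50/50=2.000000
k=0 src: V=2.0000
k=1 load: inc=2.000000, refl=2.000000·1.000000=2.0000; V=0.000000+2.000000+2.000000=4.0000
k=2 src: inc=2.000000, refl=2.000000·-1.000000=-2.0000; V=2.000000+2.000000+-2.000000=2.0000
k=3 load: inc=-2.000000, refl=-2.000000·1.000000=-2.0000; V=4.000000+-2.000000+-2.000000=0.0000
k=4 src: inc=-2.000000, refl=-2.000000·-1.000000=2.0000; V=2.000000+-2.000000+2.000000=2.0000
k=5 load: inc=2.000000, refl=2.000000·1.000000=2.0000; V=0.000000+2.000000+2.000000=4.0000
k=6 src: inc=2.000000, refl=2.000000·-1.000000=-2.0000; V=2.000000+2.000000+-2.000000=2.0000
k=7 load: inc=-2.000000, refl=-2.000000·1.000000=-2.0000; V=4.000000+-2.000000+-2.000000=0.0000
k=8 src: inc=-2.000000, refl=-2.000000·-1.000000=2.0000; V=2.000000+-2.000000+2.000000=2.0000
k=9 load: inc=2.000000, refl=2.000000·1.000000=2.0000; V=0.000000+2.000000+2.000000=4.0000
k=10 src: inc=2.000000, refl=2.000000·-1.000000=-2.0000; V=2.000000+2.000000+-2.000000=2.0000

0 0 source 2.0000
1 3 load 4.0000
2 6 source 2.0000
3 9 load 0.0000
4 12 source 2.0000
5 15 load 4.0000
6 18 source 2.0000
7 21 load 0.0000
8 24 source 2.0000
9 27 load 4.0000
10 30 source 2.0000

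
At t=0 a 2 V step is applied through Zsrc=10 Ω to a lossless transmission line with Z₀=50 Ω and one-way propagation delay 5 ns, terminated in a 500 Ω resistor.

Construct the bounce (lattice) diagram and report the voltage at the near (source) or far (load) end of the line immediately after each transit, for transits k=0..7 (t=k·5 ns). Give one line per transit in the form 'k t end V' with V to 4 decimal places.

0 0 source 1.6667
1 5 load 3.0303
2 10 source 2.1212
3 15 load 1.3774
4 20 source 1.8733
5 25 load 2.2790
6 30 source 2.0085
7 35 load 1.7872

Γ_L=0.818182, Γ_S=-0.666667; launch V₁=2·50/60=1.666667
k=0 src: V=1.6667
k=1 load: inc=1.666667, refl=1.666667·0.818182=1.3636; V=0.000000+1.666667+1.363636=3.0303
k=2 src: inc=1.363636, refl=1.363636·-0.666667=-0.9091; V=1.666667+1.363636+-0.909091=2.1212
k=3 load: inc=-0.909091, refl=-0.909091·0.818182=-0.7438; V=3.030303+-0.909091+-0.743802=1.3774
k=4 src: inc=-0.743802, refl=-0.743802·-0.666667=0.4959; V=2.121212+-0.743802+0.495868=1.8733
k=5 load: inc=0.495868, refl=0.495868·0.818182=0.4057; V=1.377410+0.495868+0.405710=2.2790
k=6 src: inc=0.405710, refl=0.405710·-0.666667=-0.2705; V=1.873278+0.405710+-0.270473=2.0085
k=7 load: inc=-0.270473, refl=-0.270473·0.818182=-0.2213; V=2.278988+-0.270473+-0.221296=1.7872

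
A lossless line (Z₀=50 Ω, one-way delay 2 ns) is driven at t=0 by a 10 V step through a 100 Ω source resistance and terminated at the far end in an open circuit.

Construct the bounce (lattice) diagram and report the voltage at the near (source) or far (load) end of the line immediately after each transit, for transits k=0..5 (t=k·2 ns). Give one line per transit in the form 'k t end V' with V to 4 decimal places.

Γ_L=1.000000, Γ_S=0.333333; launch V₁=10·50/150=3.333333
k=0 src: V=3.3333
k=1 load: inc=3.333333, refl=3.333333·1.000000=3.3333; V=0.000000+3.333333+3.333333=6.6667
k=2 src: inc=3.333333, refl=3.333333·0.333333=1.1111; V=3.333333+3.333333+1.111111=7.7778
k=3 load: inc=1.111111, refl=1.111111·1.000000=1.1111; V=6.666667+1.111111+1.111111=8.8889
k=4 src: inc=1.111111, refl=1.111111·0.333333=0.3704; V=7.777778+1.111111+0.370370=9.2593
k=5 load: inc=0.370370, refl=0.370370·1.000000=0.3704; V=8.888889+0.370370+0.370370=9.6296

0 0 source 3.3333
1 2 load 6.6667
2 4 source 7.7778
3 6 load 8.8889
4 8 source 9.2593
5 10 load 9.6296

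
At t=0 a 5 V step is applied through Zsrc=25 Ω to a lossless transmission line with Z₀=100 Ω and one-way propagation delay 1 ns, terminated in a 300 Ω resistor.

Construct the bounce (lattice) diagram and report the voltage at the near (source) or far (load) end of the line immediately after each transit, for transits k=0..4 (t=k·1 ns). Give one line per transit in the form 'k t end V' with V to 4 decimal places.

Γ_L=0.500000, Γ_S=-0.600000; launch V₁=5·100/125=4.000000
k=0 src: V=4.0000
k=1 load: inc=4.000000, refl=4.000000·0.500000=2.0000; V=0.000000+4.000000+2.000000=6.0000
k=2 src: inc=2.000000, refl=2.000000·-0.600000=-1.2000; V=4.000000+2.000000+-1.200000=4.8000
k=3 load: inc=-1.200000, refl=-1.200000·0.500000=-0.6000; V=6.000000+-1.200000+-0.600000=4.2000
k=4 src: inc=-0.600000, refl=-0.600000·-0.600000=0.3600; V=4.800000+-0.600000+0.360000=4.5600

0 0 source 4.0000
1 1 load 6.0000
2 2 source 4.8000
3 3 load 4.2000
4 4 source 4.5600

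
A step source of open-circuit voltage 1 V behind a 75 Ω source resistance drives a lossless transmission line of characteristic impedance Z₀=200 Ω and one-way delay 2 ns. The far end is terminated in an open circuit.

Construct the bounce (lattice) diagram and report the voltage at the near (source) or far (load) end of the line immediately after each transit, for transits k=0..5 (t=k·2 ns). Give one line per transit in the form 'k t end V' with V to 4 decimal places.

Γ_L=1.000000, Γ_S=-0.454545; launch V₁=1·200/275=0.727273
k=0 src: V=0.7273
k=1 load: inc=0.727273, refl=0.727273·1.000000=0.7273; V=0.000000+0.727273+0.727273=1.4545
k=2 src: inc=0.727273, refl=0.727273·-0.454545=-0.3306; V=0.727273+0.727273+-0.330579=1.1240
k=3 load: inc=-0.330579, refl=-0.330579·1.000000=-0.3306; V=1.454545+-0.330579+-0.330579=0.7934
k=4 src: inc=-0.330579, refl=-0.330579·-0.454545=0.1503; V=1.123967+-0.330579+0.150263=0.9437
k=5 load: inc=0.150263, refl=0.150263·1.000000=0.1503; V=0.793388+0.150263+0.150263=1.0939

0 0 source 0.7273
1 2 load 1.4545
2 4 source 1.1240
3 6 load 0.7934
4 8 source 0.9437
5 10 load 1.0939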